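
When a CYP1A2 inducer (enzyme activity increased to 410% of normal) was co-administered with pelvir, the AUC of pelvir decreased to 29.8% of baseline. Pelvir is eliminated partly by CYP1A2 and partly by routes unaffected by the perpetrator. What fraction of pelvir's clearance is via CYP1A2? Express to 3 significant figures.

0.760

Call the CYP1A2 fraction fm. After the interaction, CL_new/CL_old = fm × 4.1 + (1 − fm).
AUC ratio = 1 / (new CL fraction), so new CL fraction = 1 / 0.298 = 3.356.
fm × 4.1 + 1 − fm = 3.356  ⇒  fm × (4.1 − 1) = 2.356  ⇒  fm = 0.760.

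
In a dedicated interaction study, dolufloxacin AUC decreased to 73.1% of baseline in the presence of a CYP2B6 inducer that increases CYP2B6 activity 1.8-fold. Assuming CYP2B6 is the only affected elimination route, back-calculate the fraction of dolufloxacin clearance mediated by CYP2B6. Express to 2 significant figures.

0.46

Let fm be the CYP2B6 fraction. New clearance relative to baseline = fm × 1.8 + (1 − fm).
AUC ratio = 1 / (new CL fraction), so new CL fraction = 1 / 0.731 = 1.368.
fm × 1.8 + 1 − fm = 1.368  ⇒  fm × (1.8 − 1) = 0.368  ⇒  fm = 0.46.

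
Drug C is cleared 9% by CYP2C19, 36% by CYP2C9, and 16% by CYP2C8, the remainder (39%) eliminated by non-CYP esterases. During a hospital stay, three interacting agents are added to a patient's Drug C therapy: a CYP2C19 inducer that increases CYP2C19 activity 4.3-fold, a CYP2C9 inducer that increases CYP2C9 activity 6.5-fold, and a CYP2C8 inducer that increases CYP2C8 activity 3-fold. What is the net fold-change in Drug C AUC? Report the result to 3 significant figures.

0.278

The CYP2C19 pathway (9% of clearance) increases to 4.3× activity: 0.09 × 4.3 = 0.387.
The CYP2C9 pathway (36% of clearance) rises to 6.5× activity: 0.36 × 6.5 = 2.34.
The CYP2C8 pathway (16% of clearance) increases to 3× activity: 0.16 × 3 = 0.48.
The remaining 39% of clearance is unaffected.
CL_new/CL_old = 0.387 + 2.34 + 0.48 + 0.39 = 3.597.
Because AUC varies inversely with clearance, the combined effect is 1 / 3.597 = 0.278.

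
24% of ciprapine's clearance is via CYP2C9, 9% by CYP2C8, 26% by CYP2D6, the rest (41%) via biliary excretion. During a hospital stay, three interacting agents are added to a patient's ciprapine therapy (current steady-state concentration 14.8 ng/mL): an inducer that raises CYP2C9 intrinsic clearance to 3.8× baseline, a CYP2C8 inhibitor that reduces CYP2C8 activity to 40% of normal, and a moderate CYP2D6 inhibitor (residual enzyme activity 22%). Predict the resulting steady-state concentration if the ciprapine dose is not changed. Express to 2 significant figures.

The CYP2C9 pathway (24% of clearance) is boosted to 3.8× activity: 0.24 × 3.8 = 0.912.
The CYP2C8 pathway (9% of clearance) is reduced to 0.4× activity: 0.09 × 0.4 = 0.036.
The CYP2D6 pathway (26% of clearance) drops to 0.22× activity: 0.26 × 0.22 = 0.0572.
The remaining 41% of clearance is unaffected.
Relative clearance = 0.912 + 0.036 + 0.0572 + 0.41 = 1.4152.
New steady-state concentration = 14.8 / 1.4152 = 10 ng/mL (concentration scales inversely with clearance).

10 ng/mL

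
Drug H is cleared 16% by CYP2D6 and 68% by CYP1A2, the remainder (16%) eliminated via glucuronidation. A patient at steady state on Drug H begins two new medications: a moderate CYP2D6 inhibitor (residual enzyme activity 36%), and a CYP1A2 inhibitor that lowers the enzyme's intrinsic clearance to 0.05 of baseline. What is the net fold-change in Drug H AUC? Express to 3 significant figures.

3.97

The CYP2D6 pathway (16% of clearance) falls to 0.36× activity: 0.16 × 0.36 = 0.0576.
The CYP1A2 pathway (68% of clearance) is reduced to 0.05× activity: 0.68 × 0.05 = 0.034.
Non-CYP routes (16%) are unchanged.
Relative clearance = 0.0576 + 0.034 + 0.16 = 0.2516.
Net AUC ratio = 1 / 0.2516 = 3.97.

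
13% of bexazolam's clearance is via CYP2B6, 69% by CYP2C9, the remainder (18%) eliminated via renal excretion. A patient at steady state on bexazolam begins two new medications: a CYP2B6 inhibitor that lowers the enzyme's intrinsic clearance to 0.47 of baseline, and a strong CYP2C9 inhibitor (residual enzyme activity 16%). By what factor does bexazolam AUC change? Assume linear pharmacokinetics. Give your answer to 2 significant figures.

The CYP2B6 pathway (13% of clearance) drops to 0.47× activity: 0.13 × 0.47 = 0.0611.
The CYP2C9 pathway (69% of clearance) drops to 0.16× activity: 0.69 × 0.16 = 0.1104.
Non-CYP routes (18%) are unchanged.
CL_new/CL_old = 0.0611 + 0.1104 + 0.18 = 0.3515.
AUC ∝ 1/CL: fold-change = 1 / 0.3515 = 2.8.

2.8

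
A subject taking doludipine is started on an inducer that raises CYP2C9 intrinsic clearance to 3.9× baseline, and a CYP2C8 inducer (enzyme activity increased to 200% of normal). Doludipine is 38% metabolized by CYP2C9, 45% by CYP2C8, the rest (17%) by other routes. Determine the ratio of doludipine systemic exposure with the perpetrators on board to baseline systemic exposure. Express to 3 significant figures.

0.392

CYP2C9: 0.38 × 3.9 = 1.482
CYP2C8: 0.45 × 2 = 0.9
Other: 0.17 (unchanged)
New clearance relative to baseline: 1.482 + 0.9 + 0.17 = 2.552.
Net systemic exposure ratio = 1 / 2.552 = 0.392.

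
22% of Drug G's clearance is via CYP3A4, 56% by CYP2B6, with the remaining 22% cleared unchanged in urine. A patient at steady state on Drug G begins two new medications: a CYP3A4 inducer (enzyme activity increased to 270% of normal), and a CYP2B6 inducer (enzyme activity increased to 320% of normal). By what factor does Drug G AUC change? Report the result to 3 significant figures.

The CYP3A4 pathway (22% of clearance) is boosted to 2.7× activity: 0.22 × 2.7 = 0.594.
The CYP2B6 pathway (56% of clearance) increases to 3.2× activity: 0.56 × 3.2 = 1.792.
The remaining 22% of clearance is unaffected.
CL_new/CL_old = 0.594 + 1.792 + 0.22 = 2.606.
AUC ∝ 1/CL: fold-change = 1 / 2.606 = 0.384.

0.384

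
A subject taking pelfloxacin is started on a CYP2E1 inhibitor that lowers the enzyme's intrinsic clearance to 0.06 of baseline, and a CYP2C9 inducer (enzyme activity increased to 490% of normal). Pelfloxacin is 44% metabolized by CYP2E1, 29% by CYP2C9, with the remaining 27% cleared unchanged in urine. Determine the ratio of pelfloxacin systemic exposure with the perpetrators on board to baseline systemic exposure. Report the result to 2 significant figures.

The CYP2E1 pathway (44% of clearance) falls to 0.06× activity: 0.44 × 0.06 = 0.0264.
The CYP2C9 pathway (29% of clearance) increases to 4.9× activity: 0.29 × 4.9 = 1.421.
Non-CYP routes (27%) are unchanged.
New clearance relative to baseline: 0.0264 + 1.421 + 0.27 = 1.7174.
Net systemic exposure ratio = 1 / 1.7174 = 0.58.

0.58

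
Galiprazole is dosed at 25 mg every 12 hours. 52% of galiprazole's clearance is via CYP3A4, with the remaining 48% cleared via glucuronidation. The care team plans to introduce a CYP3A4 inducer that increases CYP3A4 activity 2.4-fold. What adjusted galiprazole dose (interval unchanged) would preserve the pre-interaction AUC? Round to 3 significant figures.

43.2 mg

The CYP3A4 pathway (52% of clearance) increases to 2.4× activity: 0.52 × 2.4 = 1.248.
Non-CYP routes (48%) are unchanged.
CL_new/CL_old = 1.248 + 0.48 = 1.728.
Css,avg = (dose rate)/CL, so holding Css fixed requires dose ∝ CL: 25 × 1.728 = 43.2 mg.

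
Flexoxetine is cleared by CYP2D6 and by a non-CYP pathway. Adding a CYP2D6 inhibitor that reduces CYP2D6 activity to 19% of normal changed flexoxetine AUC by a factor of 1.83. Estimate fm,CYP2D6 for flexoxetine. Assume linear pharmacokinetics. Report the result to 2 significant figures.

CL'/CL = 1 / 1.83 = 0.5464
0.19·fm + (1 − fm) = 0.5464
fm = (0.5464 − 1) / (0.19 − 1) = 0.56

0.56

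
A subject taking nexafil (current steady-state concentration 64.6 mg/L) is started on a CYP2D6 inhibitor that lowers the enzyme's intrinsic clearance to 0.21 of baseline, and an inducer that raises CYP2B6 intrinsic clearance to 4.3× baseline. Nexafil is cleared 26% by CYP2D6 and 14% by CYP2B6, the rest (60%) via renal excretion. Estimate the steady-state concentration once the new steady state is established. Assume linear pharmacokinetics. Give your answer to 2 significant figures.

CYP2D6: 0.26 × 0.21 = 0.0546
CYP2B6: 0.14 × 4.3 = 0.602
Other: 0.6 (unchanged)
CL_new/CL_old = 0.0546 + 0.602 + 0.6 = 1.2566.
Steady-state concentration ∝ 1/CL: new value = 64.6 / 1.2566 = 51 mg/L.

51 mg/L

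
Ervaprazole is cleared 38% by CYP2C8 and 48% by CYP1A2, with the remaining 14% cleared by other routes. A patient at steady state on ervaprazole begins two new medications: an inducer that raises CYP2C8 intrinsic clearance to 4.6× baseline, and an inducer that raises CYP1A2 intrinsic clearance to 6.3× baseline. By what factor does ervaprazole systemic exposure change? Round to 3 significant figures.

0.204

CYP2C8: 0.38 × 4.6 = 1.748
CYP1A2: 0.48 × 6.3 = 3.024
Other: 0.14 (unchanged)
Relative clearance = 1.748 + 3.024 + 0.14 = 4.912.
Because systemic exposure varies inversely with clearance, the combined effect is 1 / 4.912 = 0.204.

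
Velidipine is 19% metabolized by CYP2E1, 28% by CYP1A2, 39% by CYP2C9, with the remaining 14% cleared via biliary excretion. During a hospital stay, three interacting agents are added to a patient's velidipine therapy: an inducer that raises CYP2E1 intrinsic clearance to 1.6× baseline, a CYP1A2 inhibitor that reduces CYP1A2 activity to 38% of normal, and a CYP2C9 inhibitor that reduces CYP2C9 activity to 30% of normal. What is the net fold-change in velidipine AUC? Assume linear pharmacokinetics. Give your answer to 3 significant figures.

1.50

The CYP2E1 pathway (19% of clearance) increases to 1.6× activity: 0.19 × 1.6 = 0.304.
The CYP1A2 pathway (28% of clearance) falls to 0.38× activity: 0.28 × 0.38 = 0.1064.
The CYP2C9 pathway (39% of clearance) falls to 0.3× activity: 0.39 × 0.3 = 0.117.
The remaining 14% of clearance is unaffected.
New clearance relative to baseline: 0.304 + 0.1064 + 0.117 + 0.14 = 0.6674.
AUC ∝ 1/CL: fold-change = 1 / 0.6674 = 1.50.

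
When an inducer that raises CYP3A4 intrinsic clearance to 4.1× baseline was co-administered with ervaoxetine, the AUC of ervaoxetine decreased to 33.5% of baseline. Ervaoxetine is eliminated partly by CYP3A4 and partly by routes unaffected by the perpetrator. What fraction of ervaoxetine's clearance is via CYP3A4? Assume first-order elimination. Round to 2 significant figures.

0.64

Call the CYP3A4 fraction fm. After the interaction, CL_new/CL_old = fm × 4.1 + (1 − fm).
AUC ratio = 1 / (new CL fraction), so new CL fraction = 1 / 0.335 = 2.985.
fm × 4.1 + 1 − fm = 2.985  ⇒  fm × (4.1 − 1) = 1.985  ⇒  fm = 0.64.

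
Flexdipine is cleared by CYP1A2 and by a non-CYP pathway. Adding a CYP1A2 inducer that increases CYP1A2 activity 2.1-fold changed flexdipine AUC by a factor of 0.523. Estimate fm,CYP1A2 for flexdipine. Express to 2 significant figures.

0.83

CL'/CL = 1 / 0.523 = 1.912
2.1·fm + (1 − fm) = 1.912
fm = (1.912 − 1) / (2.1 − 1) = 0.83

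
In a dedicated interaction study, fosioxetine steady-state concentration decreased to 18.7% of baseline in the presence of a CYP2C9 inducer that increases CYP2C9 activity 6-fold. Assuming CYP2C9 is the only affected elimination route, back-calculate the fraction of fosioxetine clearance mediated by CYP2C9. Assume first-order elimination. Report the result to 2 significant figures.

Call the CYP2C9 fraction fm. After the interaction, CL_new/CL_old = fm × 6 + (1 − fm).
Steady-state concentration ratio = 1 / (new CL fraction), so new CL fraction = 1 / 0.187 = 5.348.
fm × 6 + 1 − fm = 5.348  ⇒  fm × (6 − 1) = 4.348  ⇒  fm = 0.87.

0.87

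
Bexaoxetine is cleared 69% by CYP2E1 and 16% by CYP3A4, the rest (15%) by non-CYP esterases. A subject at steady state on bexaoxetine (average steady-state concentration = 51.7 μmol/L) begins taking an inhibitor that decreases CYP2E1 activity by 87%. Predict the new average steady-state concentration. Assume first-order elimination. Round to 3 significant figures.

The CYP2E1 pathway (69% of clearance) is reduced to 0.13× activity: 0.69 × 0.13 = 0.0897.
CYP3A4 (16%) and the residual 15% are unaffected.
Relative clearance = 0.0897 + 0.16 + 0.15 = 0.3997.
With dosing unchanged, average steady-state concentration scales as 1/CL: 51.7 / 0.3997 = 129 μmol/L.

129 μmol/L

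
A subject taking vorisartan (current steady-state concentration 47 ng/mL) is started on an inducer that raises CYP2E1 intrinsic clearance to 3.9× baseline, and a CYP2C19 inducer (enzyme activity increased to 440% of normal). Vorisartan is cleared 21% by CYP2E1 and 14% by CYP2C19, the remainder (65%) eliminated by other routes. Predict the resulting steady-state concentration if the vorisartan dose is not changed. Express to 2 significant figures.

23 ng/mL

The CYP2E1 pathway (21% of clearance) increases to 3.9× activity: 0.21 × 3.9 = 0.819.
The CYP2C19 pathway (14% of clearance) is boosted to 4.4× activity: 0.14 × 4.4 = 0.616.
Non-CYP routes (65%) are unchanged.
Relative clearance = 0.819 + 0.616 + 0.65 = 2.085.
Dividing the baseline by the relative clearance: 47 / 2.085 = 23 ng/mL.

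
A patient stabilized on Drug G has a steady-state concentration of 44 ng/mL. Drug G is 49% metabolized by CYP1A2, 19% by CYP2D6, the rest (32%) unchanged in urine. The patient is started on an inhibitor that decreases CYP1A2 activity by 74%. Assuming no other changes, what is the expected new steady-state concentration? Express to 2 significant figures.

69 ng/mL

The CYP1A2 pathway (49% of clearance) is reduced to 0.26× activity: 0.49 × 0.26 = 0.1274.
CYP2D6 (19%) and the residual 32% are unaffected.
New clearance relative to baseline: 0.1274 + 0.19 + 0.32 = 0.6374.
With dosing unchanged, steady-state concentration scales as 1/CL: 44 / 0.6374 = 69 ng/mL.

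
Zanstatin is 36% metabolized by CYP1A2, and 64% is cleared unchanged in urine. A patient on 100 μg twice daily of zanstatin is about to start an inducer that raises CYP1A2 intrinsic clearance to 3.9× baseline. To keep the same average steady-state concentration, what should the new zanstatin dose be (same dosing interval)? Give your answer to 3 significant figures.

The CYP1A2 pathway (36% of clearance) rises to 3.9× activity: 0.36 × 3.9 = 1.404.
Non-CYP routes (64%) are unchanged.
Relative clearance = 1.404 + 0.64 = 2.044.
Exposure is unchanged when dose changes in proportion to clearance. New dose = 100 μg × 2.044 = 204 μg.

204 μg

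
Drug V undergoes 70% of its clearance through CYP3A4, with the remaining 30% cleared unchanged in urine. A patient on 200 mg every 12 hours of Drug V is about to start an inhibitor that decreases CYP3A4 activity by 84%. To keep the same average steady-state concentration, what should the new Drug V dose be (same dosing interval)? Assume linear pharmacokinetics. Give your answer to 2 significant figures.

The CYP3A4 pathway (70% of clearance) is reduced to 0.16× activity: 0.7 × 0.16 = 0.112.
Non-CYP routes (30%) are unchanged.
New clearance relative to baseline: 0.112 + 0.3 = 0.412.
Exposure is unchanged when dose changes in proportion to clearance. New dose = 200 mg × 0.412 = 82 mg.

82 mg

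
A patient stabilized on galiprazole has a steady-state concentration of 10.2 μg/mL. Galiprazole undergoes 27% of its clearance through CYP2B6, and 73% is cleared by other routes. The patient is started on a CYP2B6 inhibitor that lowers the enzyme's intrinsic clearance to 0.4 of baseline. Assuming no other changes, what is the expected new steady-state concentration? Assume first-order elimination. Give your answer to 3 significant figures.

CYP2B6: 0.27 × 0.4 = 0.108
Other: 0.73 (unchanged)
Relative clearance = 0.108 + 0.73 = 0.838.
Steady-state concentration ∝ 1/CL, so new value = 10.2 / 0.838 = 12.2 μg/mL.

12.2 μg/mL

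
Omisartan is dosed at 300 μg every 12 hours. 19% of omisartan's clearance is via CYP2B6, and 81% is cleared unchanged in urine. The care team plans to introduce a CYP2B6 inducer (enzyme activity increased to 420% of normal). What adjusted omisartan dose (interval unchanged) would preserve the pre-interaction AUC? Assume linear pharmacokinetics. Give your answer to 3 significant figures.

482 μg

The CYP2B6 pathway (19% of clearance) is boosted to 4.2× activity: 0.19 × 4.2 = 0.798.
Non-CYP routes (81%) are unchanged.
New clearance relative to baseline: 0.798 + 0.81 = 1.608.
Exposure is unchanged when dose changes in proportion to clearance. New dose = 300 μg × 1.608 = 482 μg.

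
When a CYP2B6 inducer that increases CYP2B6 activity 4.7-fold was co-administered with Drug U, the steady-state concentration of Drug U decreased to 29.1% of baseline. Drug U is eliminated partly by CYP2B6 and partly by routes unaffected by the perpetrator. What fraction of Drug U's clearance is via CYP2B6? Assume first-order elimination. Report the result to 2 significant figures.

Call the CYP2B6 fraction fm. After the interaction, CL_new/CL_old = fm × 4.7 + (1 − fm).
Steady-state concentration ratio = 1 / (new CL fraction), so new CL fraction = 1 / 0.291 = 3.436.
fm × 4.7 + 1 − fm = 3.436  ⇒  fm × (4.7 − 1) = 2.436  ⇒  fm = 0.66.

0.66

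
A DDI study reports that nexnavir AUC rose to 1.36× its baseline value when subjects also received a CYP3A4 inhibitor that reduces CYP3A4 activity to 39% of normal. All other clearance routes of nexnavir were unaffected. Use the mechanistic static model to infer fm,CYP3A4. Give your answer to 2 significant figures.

0.43

CL'/CL = 1 / 1.36 = 0.7353
0.39·fm + (1 − fm) = 0.7353
fm = (0.7353 − 1) / (0.39 − 1) = 0.43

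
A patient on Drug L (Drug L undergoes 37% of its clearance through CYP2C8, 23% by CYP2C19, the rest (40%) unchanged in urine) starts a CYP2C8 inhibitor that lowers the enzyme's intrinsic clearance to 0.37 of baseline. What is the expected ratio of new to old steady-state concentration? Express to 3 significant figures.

The CYP2C8 pathway (37% of clearance) falls to 0.37× activity: 0.37 × 0.37 = 0.1369.
CYP2C19 (23%) and the residual 40% are unaffected.
New clearance relative to baseline: 0.1369 + 0.23 + 0.4 = 0.7669.
Steady-state concentration is inversely proportional to clearance, so the fold-change is 1 / 0.7669 = 1.30.

1.30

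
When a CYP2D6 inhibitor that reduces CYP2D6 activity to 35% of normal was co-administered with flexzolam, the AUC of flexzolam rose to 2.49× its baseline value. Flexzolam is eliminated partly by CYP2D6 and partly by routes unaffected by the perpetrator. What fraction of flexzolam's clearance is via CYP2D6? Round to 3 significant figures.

Call the CYP2D6 fraction fm. After the interaction, CL_new/CL_old = fm × 0.35 + (1 − fm).
AUC ratio = 1 / (new CL fraction), so new CL fraction = 1 / 2.49 = 0.4016.
fm × 0.35 + 1 − fm = 0.4016  ⇒  fm × (0.35 − 1) = −0.5984  ⇒  fm = 0.921.

0.921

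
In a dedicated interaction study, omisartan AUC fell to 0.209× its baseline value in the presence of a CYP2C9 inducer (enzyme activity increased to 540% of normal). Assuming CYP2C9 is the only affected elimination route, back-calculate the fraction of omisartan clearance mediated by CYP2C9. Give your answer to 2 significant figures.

0.86

Let fm be the CYP2C9 fraction. New clearance relative to baseline = fm × 5.4 + (1 − fm).
AUC ratio = 1 / (new CL fraction), so new CL fraction = 1 / 0.209 = 4.785.
fm × 5.4 + 1 − fm = 4.785  ⇒  fm × (5.4 − 1) = 3.785  ⇒  fm = 0.86.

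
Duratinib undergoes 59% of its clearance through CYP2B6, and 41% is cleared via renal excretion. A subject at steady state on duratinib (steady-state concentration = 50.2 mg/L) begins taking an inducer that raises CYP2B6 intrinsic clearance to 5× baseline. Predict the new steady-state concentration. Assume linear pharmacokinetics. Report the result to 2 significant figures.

15 mg/L

The CYP2B6 pathway (59% of clearance) is boosted to 5× activity: 0.59 × 5 = 2.95.
Non-CYP routes (41%) are unchanged.
New clearance relative to baseline: 2.95 + 0.41 = 3.36.
Steady-state concentration ∝ 1/CL, so new value = 50.2 / 3.36 = 15 mg/L.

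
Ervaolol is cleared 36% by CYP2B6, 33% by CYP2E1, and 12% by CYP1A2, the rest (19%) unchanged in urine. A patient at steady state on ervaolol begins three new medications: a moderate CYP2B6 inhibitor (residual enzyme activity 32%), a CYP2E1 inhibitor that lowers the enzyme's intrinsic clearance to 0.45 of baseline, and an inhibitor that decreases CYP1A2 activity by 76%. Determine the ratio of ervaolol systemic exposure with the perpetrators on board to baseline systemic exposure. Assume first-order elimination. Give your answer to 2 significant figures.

2.1

CYP2B6: 0.36 × 0.32 = 0.1152
CYP2E1: 0.33 × 0.45 = 0.1485
CYP1A2: 0.12 × 0.24 = 0.0288
Other: 0.19 (unchanged)
New clearance relative to baseline: 0.1152 + 0.1485 + 0.0288 + 0.19 = 0.4825.
Systemic exposure ∝ 1/CL: fold-change = 1 / 0.4825 = 2.1.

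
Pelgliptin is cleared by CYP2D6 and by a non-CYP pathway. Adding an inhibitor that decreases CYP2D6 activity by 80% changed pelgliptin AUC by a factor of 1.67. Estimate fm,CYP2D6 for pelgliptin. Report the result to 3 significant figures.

0.501

CL'/CL = 1 / 1.67 = 0.5988
0.2·fm + (1 − fm) = 0.5988
fm = (0.5988 − 1) / (0.2 − 1) = 0.501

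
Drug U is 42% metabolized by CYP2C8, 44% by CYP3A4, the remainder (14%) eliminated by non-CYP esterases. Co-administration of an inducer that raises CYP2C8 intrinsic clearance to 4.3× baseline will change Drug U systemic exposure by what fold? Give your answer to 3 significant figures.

0.419

The CYP2C8 pathway (42% of clearance) is boosted to 4.3× activity: 0.42 × 4.3 = 1.806.
CYP3A4 (44%) and the residual 14% are unaffected.
Relative clearance = 1.806 + 0.44 + 0.14 = 2.386.
Systemic exposure ratio = CL_old/CL_new = 1 / 2.386 = 0.419.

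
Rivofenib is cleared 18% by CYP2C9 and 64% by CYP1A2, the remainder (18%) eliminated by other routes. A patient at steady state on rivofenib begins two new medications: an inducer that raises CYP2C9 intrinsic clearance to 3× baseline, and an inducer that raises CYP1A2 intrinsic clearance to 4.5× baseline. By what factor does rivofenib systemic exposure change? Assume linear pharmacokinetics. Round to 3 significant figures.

0.278

CYP2C9: 0.18 × 3 = 0.54
CYP1A2: 0.64 × 4.5 = 2.88
Other: 0.18 (unchanged)
New clearance relative to baseline: 0.54 + 2.88 + 0.18 = 3.6.
Systemic exposure ∝ 1/CL: fold-change = 1 / 3.6 = 0.278.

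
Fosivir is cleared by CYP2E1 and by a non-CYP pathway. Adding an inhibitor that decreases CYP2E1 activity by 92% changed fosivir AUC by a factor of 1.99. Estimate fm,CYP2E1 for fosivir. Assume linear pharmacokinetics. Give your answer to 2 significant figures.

Write x for the fraction cleared via CYP2E1. The observed AUC change means clearance fell to 1/1.99 = 0.5025 of baseline.
Setting x·0.08 + (1 − x) = 0.5025 and solving: x = (0.5025 − 1)/(0.08 − 1) = 0.54.

0.54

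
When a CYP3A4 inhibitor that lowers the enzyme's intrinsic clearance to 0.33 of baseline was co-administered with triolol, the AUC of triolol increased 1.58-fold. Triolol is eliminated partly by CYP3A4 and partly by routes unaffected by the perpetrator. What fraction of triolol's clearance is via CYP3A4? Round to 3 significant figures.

0.548

Let x = fm,CYP3A4. Because AUC ∝ 1/CL, relative clearance fell to 1/1.58 = 0.6329.
Only the CYP3A4 route changed, so 0.6329 = x·0.33 + (1 − x), giving x = 0.548.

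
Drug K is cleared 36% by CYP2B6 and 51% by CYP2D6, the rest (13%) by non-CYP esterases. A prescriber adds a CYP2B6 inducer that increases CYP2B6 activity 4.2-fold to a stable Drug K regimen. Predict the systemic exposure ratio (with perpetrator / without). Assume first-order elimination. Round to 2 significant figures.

0.46

The CYP2B6 pathway (36% of clearance) increases to 4.2× activity: 0.36 × 4.2 = 1.512.
CYP2D6 (51%) and the residual 13% are unaffected.
New clearance relative to baseline: 1.512 + 0.51 + 0.13 = 2.152.
Since systemic exposure ∝ 1/CL, the ratio is 1 / 2.152 = 0.46.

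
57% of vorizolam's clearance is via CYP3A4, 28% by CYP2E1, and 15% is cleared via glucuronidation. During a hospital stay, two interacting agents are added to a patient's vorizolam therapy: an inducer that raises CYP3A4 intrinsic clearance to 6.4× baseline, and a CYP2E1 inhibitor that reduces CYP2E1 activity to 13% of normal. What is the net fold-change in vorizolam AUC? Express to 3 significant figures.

The CYP3A4 pathway (57% of clearance) rises to 6.4× activity: 0.57 × 6.4 = 3.648.
The CYP2E1 pathway (28% of clearance) falls to 0.13× activity: 0.28 × 0.13 = 0.0364.
The remaining 15% of clearance is unaffected.
New clearance relative to baseline: 3.648 + 0.0364 + 0.15 = 3.8344.
Because AUC varies inversely with clearance, the combined effect is 1 / 3.8344 = 0.261.

0.261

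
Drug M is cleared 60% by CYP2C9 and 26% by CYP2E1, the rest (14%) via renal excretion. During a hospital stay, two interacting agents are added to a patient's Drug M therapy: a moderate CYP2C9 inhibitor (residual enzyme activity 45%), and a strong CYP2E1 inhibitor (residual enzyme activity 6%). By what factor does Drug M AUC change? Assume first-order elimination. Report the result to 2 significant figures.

2.3

The CYP2C9 pathway (60% of clearance) drops to 0.45× activity: 0.6 × 0.45 = 0.27.
The CYP2E1 pathway (26% of clearance) is reduced to 0.06× activity: 0.26 × 0.06 = 0.0156.
The remaining 14% of clearance is unaffected.
New clearance relative to baseline: 0.27 + 0.0156 + 0.14 = 0.4256.
Because AUC varies inversely with clearance, the combined effect is 1 / 0.4256 = 2.3.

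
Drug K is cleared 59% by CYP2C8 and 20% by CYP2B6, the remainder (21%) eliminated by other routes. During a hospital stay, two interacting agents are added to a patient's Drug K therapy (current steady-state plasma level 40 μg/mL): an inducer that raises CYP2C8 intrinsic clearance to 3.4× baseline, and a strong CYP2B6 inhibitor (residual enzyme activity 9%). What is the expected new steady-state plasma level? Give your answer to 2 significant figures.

The CYP2C8 pathway (59% of clearance) is boosted to 3.4× activity: 0.59 × 3.4 = 2.006.
The CYP2B6 pathway (20% of clearance) is reduced to 0.09× activity: 0.2 × 0.09 = 0.018.
The remaining 21% of clearance is unaffected.
New clearance relative to baseline: 2.006 + 0.018 + 0.21 = 2.234.
Dividing the baseline by the relative clearance: 40 / 2.234 = 18 μg/mL.

18 μg/mL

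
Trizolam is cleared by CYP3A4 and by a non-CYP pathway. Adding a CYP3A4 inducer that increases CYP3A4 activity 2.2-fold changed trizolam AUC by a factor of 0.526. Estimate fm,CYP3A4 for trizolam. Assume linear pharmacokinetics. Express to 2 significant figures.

0.75

Call the CYP3A4 fraction fm. After the interaction, CL_new/CL_old = fm × 2.2 + (1 − fm).
AUC ratio = 1 / (new CL fraction), so new CL fraction = 1 / 0.526 = 1.901.
fm × 2.2 + 1 − fm = 1.901  ⇒  fm × (2.2 − 1) = 0.9011  ⇒  fm = 0.75.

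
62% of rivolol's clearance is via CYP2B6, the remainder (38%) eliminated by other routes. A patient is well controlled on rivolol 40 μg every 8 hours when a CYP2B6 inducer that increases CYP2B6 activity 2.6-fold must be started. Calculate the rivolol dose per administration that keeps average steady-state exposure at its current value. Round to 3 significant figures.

79.7 μg

The CYP2B6 pathway (62% of clearance) rises to 2.6× activity: 0.62 × 2.6 = 1.612.
Non-CYP routes (38%) are unchanged.
Relative clearance = 1.612 + 0.38 = 1.992.
To maintain the same steady-state level, dose must scale with clearance: new dose = 40 × 1.992 = 79.7 μg.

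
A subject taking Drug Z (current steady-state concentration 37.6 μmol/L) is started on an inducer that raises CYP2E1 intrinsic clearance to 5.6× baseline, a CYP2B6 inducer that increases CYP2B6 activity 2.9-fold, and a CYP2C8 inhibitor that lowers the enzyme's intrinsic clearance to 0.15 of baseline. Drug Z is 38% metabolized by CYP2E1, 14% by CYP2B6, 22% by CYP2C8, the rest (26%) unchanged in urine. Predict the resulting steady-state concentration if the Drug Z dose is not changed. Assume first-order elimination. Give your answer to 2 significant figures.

CYP2E1: 0.38 × 5.6 = 2.128
CYP2B6: 0.14 × 2.9 = 0.406
CYP2C8: 0.22 × 0.15 = 0.033
Other: 0.26 (unchanged)
CL_new/CL_old = 2.128 + 0.406 + 0.033 + 0.26 = 2.827.
New steady-state concentration = 37.6 / 2.827 = 13 μmol/L (concentration scales inversely with clearance).

13 μmol/L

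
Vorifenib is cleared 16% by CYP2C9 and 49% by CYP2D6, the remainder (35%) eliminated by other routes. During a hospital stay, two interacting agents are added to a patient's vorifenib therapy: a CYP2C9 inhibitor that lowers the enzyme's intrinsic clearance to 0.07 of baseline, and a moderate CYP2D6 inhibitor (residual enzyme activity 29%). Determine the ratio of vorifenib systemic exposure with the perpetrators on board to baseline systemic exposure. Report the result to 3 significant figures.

1.99

The CYP2C9 pathway (16% of clearance) drops to 0.07× activity: 0.16 × 0.07 = 0.0112.
The CYP2D6 pathway (49% of clearance) drops to 0.29× activity: 0.49 × 0.29 = 0.1421.
The remaining 35% of clearance is unaffected.
CL_new/CL_old = 0.0112 + 0.1421 + 0.35 = 0.5033.
Systemic exposure ∝ 1/CL: fold-change = 1 / 0.5033 = 1.99.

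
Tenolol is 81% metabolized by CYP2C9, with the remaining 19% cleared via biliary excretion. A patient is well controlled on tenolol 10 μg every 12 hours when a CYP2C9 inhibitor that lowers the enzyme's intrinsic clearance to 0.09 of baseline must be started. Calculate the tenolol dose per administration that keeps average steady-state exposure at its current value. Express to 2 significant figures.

2.6 μg

CYP2C9: 0.81 × 0.09 = 0.0729
Other: 0.19 (unchanged)
Relative clearance = 0.0729 + 0.19 = 0.2629.
Css,avg = (dose rate)/CL, so holding Css fixed requires dose ∝ CL: 10 × 0.2629 = 2.6 μg.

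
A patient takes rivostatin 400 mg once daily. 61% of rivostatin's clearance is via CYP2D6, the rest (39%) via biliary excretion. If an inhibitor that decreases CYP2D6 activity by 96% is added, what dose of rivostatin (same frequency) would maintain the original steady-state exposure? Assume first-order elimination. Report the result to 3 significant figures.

The CYP2D6 pathway (61% of clearance) drops to 0.04× activity: 0.61 × 0.04 = 0.0244.
Non-CYP routes (39%) are unchanged.
New clearance relative to baseline: 0.0244 + 0.39 = 0.4144.
Css,avg = (dose rate)/CL, so holding Css fixed requires dose ∝ CL: 400 × 0.4144 = 166 mg.

166 mg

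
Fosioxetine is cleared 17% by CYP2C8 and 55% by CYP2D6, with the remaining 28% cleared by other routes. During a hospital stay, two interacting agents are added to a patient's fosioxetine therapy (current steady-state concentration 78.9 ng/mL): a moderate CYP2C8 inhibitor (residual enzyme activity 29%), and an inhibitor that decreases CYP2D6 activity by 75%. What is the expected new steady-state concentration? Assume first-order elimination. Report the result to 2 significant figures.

CYP2C8: 0.17 × 0.29 = 0.0493
CYP2D6: 0.55 × 0.25 = 0.1375
Other: 0.28 (unchanged)
Relative clearance = 0.0493 + 0.1375 + 0.28 = 0.4668.
New steady-state concentration = 78.9 / 0.4668 = 1.7 × 10² ng/mL (concentration scales inversely with clearance).

1.7 × 10² ng/mL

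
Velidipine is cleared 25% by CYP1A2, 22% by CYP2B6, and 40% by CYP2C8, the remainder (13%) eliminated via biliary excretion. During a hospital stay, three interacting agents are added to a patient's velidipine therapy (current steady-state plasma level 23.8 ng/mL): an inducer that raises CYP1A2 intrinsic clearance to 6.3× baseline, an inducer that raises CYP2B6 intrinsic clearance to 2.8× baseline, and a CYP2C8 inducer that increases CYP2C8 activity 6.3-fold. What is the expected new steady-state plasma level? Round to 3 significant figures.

The CYP1A2 pathway (25% of clearance) rises to 6.3× activity: 0.25 × 6.3 = 1.575.
The CYP2B6 pathway (22% of clearance) is boosted to 2.8× activity: 0.22 × 2.8 = 0.616.
The CYP2C8 pathway (40% of clearance) is boosted to 6.3× activity: 0.4 × 6.3 = 2.52.
The remaining 13% of clearance is unaffected.
CL_new/CL_old = 1.575 + 0.616 + 2.52 + 0.13 = 4.841.
New steady-state plasma level = 23.8 / 4.841 = 4.92 ng/mL (concentration scales inversely with clearance).

4.92 ng/mL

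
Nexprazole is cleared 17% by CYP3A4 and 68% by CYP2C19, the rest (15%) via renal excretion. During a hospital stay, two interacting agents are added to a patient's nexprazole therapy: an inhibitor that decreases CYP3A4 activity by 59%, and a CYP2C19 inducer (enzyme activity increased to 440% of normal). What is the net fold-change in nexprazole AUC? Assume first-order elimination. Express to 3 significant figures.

0.311

The CYP3A4 pathway (17% of clearance) falls to 0.41× activity: 0.17 × 0.41 = 0.0697.
The CYP2C19 pathway (68% of clearance) rises to 4.4× activity: 0.68 × 4.4 = 2.992.
The remaining 15% of clearance is unaffected.
Relative clearance = 0.0697 + 2.992 + 0.15 = 3.2117.
AUC ∝ 1/CL: fold-change = 1 / 3.2117 = 0.311.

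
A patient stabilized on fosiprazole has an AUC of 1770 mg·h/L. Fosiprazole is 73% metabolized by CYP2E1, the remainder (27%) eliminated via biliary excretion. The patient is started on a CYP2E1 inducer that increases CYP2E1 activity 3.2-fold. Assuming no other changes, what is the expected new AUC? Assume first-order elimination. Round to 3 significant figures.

The CYP2E1 pathway (73% of clearance) is boosted to 3.2× activity: 0.73 × 3.2 = 2.336.
The remaining 27% of clearance is unaffected.
Relative clearance = 2.336 + 0.27 = 2.606.
New AUC = baseline ÷ relative clearance = 1770 / 2.606 = 679 mg·h/L.

679 mg·h/L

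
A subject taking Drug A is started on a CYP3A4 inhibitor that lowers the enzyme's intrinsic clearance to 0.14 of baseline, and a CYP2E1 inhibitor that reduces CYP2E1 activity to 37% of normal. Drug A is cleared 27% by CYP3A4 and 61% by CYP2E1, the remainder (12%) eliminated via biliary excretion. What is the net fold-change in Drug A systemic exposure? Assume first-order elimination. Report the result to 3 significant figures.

CYP3A4: 0.27 × 0.14 = 0.0378
CYP2E1: 0.61 × 0.37 = 0.2257
Other: 0.12 (unchanged)
Relative clearance = 0.0378 + 0.2257 + 0.12 = 0.3835.
Because systemic exposure varies inversely with clearance, the combined effect is 1 / 0.3835 = 2.61.

2.61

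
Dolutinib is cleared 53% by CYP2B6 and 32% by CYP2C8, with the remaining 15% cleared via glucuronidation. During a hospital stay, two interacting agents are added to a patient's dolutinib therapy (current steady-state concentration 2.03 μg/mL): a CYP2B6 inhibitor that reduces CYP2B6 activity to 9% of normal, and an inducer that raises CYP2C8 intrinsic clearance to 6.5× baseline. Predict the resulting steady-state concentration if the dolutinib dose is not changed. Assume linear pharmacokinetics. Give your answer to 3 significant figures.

0.891 μg/mL

CYP2B6: 0.53 × 0.09 = 0.0477
CYP2C8: 0.32 × 6.5 = 2.08
Other: 0.15 (unchanged)
Relative clearance = 0.0477 + 2.08 + 0.15 = 2.2777.
Steady-state concentration ∝ 1/CL: new value = 2.03 / 2.2777 = 0.891 μg/mL.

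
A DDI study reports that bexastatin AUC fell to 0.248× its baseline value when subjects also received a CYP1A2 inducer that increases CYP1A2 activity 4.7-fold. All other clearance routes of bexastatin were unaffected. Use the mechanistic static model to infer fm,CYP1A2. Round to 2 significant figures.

Write x for the fraction cleared via CYP1A2. The observed AUC change means clearance rose to 1/0.248 = 4.032 of baseline.
Setting x·4.7 + (1 − x) = 4.032 and solving: x = (4.032 − 1)/(4.7 − 1) = 0.82.

0.82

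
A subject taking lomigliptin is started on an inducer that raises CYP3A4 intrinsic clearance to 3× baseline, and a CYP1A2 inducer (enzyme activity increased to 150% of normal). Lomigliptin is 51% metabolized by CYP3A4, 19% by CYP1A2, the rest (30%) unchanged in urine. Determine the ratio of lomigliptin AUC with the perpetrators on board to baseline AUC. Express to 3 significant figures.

0.473

The CYP3A4 pathway (51% of clearance) is boosted to 3× activity: 0.51 × 3 = 1.53.
The CYP1A2 pathway (19% of clearance) is boosted to 1.5× activity: 0.19 × 1.5 = 0.285.
Non-CYP routes (30%) are unchanged.
Relative clearance = 1.53 + 0.285 + 0.3 = 2.115.
Because AUC varies inversely with clearance, the combined effect is 1 / 2.115 = 0.473.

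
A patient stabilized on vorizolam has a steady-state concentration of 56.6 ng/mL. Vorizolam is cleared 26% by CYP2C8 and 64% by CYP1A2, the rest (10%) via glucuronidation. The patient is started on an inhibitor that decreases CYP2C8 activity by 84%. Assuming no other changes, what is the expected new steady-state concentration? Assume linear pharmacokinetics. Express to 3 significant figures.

CYP2C8: 0.26 × 0.16 = 0.0416
CYP1A2: 0.64 (unchanged)
Other: 0.1 (unchanged)
New clearance relative to baseline: 0.0416 + 0.64 + 0.1 = 0.7816.
Steady-state concentration ∝ 1/CL, so new value = 56.6 / 0.7816 = 72.4 ng/mL.

72.4 ng/mL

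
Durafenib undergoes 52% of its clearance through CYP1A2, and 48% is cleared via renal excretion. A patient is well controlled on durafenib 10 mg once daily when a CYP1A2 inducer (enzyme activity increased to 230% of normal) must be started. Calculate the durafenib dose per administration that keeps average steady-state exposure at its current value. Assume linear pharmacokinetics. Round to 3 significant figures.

The CYP1A2 pathway (52% of clearance) increases to 2.3× activity: 0.52 × 2.3 = 1.196.
Non-CYP routes (48%) are unchanged.
New clearance relative to baseline: 1.196 + 0.48 = 1.676.
Css,avg = (dose rate)/CL, so holding Css fixed requires dose ∝ CL: 10 × 1.676 = 16.8 mg.

16.8 mg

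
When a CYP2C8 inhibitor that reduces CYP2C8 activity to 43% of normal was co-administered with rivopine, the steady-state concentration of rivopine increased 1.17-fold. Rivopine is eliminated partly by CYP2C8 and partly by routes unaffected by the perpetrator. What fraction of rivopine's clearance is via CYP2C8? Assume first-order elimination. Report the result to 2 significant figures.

0.25

Let fm be the CYP2C8 fraction. New clearance relative to baseline = fm × 0.43 + (1 − fm).
Steady-state concentration ratio = 1 / (new CL fraction), so new CL fraction = 1 / 1.17 = 0.8547.
fm × 0.43 + 1 − fm = 0.8547  ⇒  fm × (0.43 − 1) = −0.1453  ⇒  fm = 0.25.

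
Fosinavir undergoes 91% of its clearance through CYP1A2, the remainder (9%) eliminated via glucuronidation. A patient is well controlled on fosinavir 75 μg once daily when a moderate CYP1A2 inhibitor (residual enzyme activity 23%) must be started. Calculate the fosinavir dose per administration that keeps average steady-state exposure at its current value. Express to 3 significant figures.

22.4 μg

The CYP1A2 pathway (91% of clearance) falls to 0.23× activity: 0.91 × 0.23 = 0.2093.
The remaining 9% of clearance is unaffected.
New clearance relative to baseline: 0.2093 + 0.09 = 0.2993.
Css,avg = (dose rate)/CL, so holding Css fixed requires dose ∝ CL: 75 × 0.2993 = 22.4 μg.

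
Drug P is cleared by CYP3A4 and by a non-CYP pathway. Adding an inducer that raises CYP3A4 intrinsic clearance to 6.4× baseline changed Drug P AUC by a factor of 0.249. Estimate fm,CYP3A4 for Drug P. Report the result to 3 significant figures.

0.559

Write x for the fraction cleared via CYP3A4. The observed AUC change means clearance rose to 1/0.249 = 4.016 of baseline.
Setting x·6.4 + (1 − x) = 4.016 and solving: x = (4.016 − 1)/(6.4 − 1) = 0.559.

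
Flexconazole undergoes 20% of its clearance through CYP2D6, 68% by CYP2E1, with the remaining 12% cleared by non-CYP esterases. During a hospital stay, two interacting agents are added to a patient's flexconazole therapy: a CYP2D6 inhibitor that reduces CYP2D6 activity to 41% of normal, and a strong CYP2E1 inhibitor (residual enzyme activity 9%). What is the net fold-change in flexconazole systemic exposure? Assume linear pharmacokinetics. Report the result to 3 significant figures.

The CYP2D6 pathway (20% of clearance) is reduced to 0.41× activity: 0.2 × 0.41 = 0.082.
The CYP2E1 pathway (68% of clearance) falls to 0.09× activity: 0.68 × 0.09 = 0.0612.
The remaining 12% of clearance is unaffected.
CL_new/CL_old = 0.082 + 0.0612 + 0.12 = 0.2632.
Systemic exposure ∝ 1/CL: fold-change = 1 / 0.2632 = 3.80.

3.80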